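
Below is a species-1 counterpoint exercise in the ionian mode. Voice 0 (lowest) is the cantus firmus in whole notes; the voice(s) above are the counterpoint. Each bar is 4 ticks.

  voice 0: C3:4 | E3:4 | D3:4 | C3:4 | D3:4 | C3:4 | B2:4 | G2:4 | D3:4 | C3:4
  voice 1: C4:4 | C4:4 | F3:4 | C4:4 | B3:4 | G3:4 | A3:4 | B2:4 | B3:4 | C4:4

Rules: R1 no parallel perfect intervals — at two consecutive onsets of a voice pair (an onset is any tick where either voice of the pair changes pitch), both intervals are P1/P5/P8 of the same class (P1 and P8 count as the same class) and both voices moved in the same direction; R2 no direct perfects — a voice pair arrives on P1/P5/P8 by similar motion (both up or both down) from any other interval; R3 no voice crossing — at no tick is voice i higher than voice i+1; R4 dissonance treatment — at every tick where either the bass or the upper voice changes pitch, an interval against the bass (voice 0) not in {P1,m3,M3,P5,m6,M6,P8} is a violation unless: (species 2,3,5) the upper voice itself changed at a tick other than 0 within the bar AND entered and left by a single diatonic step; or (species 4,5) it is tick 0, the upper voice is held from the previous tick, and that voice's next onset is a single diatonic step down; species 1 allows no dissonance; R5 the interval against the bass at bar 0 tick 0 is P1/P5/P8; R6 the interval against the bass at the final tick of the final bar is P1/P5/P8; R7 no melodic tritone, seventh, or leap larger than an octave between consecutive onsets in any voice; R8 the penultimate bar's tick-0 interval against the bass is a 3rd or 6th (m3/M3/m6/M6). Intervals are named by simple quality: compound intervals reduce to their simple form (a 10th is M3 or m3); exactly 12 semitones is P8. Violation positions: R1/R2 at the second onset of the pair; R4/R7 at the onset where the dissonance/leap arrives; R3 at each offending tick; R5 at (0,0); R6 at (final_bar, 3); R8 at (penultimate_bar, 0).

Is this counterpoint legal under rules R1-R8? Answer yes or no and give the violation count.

bar 0: v0=C3 v1=C4 (P8)
bar 1: v0=E3 v1=C4 (m6)
bar 2: v0=D3 v1=F3 (m3)
bar 3: v0=C3 v1=C4 (P8)
bar 4: v0=D3 v1=B3 (M6)
bar 5: v0=C3 v1=G3 (P5)
bar 6: v0=B2 v1=A3 (m7)
bar 7: v0=G2 v1=B2 (M3)
bar 8: v0=D3 v1=B3 (M6)
bar 9: v0=C3 v1=C4 (P8)
  R2 @ bar5.0: D3/B3 M6 -> C3/G3 P5 similar
  R4 @ bar6.0: B2/A3 m7 untreated
  R7 @ bar7.0: A3->B2 leap 10st

No (3 violations)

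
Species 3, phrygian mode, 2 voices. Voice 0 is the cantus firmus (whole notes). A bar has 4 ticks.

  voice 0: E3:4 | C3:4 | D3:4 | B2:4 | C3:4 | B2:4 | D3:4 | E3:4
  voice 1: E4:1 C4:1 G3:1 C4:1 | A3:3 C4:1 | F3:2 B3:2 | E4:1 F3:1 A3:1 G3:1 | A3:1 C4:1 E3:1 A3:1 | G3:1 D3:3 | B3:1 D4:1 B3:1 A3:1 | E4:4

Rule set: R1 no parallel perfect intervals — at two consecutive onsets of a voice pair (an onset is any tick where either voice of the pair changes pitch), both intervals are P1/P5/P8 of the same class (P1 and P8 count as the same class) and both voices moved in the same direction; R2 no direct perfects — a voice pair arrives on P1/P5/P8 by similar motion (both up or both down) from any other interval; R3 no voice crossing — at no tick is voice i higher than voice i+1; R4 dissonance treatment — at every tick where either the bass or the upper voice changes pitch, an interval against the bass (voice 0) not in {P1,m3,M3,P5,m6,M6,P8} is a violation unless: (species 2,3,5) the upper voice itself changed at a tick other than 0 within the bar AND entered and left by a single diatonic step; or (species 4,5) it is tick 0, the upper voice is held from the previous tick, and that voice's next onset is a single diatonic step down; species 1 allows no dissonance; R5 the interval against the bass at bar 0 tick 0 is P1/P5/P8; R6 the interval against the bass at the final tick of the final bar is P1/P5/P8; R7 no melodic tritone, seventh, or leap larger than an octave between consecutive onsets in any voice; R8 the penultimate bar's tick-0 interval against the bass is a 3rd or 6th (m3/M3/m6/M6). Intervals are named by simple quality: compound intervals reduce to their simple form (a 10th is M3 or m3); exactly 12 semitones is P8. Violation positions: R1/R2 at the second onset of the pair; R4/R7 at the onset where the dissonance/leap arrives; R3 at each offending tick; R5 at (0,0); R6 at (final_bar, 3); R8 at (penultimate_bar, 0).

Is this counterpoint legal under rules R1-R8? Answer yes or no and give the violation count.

bar 0: v0=E3 v1=E4 (P8)
bar 1: v0=C3 v1=A3 (M6)
bar 2: v0=D3 v1=F3 (m3)
bar 3: v0=B2 v1=E4 (P4)
bar 4: v0=C3 v1=A3 (M6)
bar 5: v0=B2 v1=G3 (m6)
bar 6: v0=D3 v1=B3 (M6)
bar 7: v0=E3 v1=E4 (P8)
  R7 @ bar2.2: F3->B3 leap 6st
  R4 @ bar3.0: B2/E4 P4 untreated
  R4 @ bar3.1: B2/F3 TT untreated
  R7 @ bar3.1: E4->F3 leap 11st
  R4 @ bar3.2: B2/A3 m7 untreated
  R2 @ bar7.0: D3/A3 P5 -> E3/E4 P8 similar

No (6 violations)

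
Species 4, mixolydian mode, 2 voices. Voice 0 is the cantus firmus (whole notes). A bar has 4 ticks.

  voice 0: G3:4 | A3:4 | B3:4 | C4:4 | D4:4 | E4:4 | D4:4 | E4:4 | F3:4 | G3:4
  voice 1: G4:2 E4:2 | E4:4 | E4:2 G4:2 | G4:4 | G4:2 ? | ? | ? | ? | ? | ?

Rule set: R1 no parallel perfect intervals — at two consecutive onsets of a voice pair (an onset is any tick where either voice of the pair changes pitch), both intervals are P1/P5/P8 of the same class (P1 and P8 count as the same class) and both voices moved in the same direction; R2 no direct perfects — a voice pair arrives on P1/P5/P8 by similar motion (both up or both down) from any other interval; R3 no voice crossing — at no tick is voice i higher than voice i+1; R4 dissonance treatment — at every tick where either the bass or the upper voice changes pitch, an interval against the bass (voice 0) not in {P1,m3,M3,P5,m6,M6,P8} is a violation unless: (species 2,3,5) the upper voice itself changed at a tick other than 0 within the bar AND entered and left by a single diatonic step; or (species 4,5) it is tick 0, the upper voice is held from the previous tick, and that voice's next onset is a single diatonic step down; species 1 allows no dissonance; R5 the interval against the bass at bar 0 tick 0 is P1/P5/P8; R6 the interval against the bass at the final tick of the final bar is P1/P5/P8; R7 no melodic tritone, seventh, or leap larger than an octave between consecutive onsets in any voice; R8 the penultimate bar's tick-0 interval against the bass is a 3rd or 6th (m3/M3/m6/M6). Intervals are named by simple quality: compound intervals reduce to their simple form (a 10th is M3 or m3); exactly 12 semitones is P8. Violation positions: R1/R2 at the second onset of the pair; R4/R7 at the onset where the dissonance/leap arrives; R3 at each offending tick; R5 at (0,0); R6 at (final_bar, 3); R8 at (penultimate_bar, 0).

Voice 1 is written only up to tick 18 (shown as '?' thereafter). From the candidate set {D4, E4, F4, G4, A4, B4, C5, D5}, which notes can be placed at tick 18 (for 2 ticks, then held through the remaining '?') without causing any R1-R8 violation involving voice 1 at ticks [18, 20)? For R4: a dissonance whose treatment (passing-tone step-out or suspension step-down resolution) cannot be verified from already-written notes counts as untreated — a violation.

{A4, B4, D4, D5, F4, G4}

D4: legal
E4: violates R4
F4: legal
G4: legal
A4: legal
B4: legal
C5: violates R4
D5: legal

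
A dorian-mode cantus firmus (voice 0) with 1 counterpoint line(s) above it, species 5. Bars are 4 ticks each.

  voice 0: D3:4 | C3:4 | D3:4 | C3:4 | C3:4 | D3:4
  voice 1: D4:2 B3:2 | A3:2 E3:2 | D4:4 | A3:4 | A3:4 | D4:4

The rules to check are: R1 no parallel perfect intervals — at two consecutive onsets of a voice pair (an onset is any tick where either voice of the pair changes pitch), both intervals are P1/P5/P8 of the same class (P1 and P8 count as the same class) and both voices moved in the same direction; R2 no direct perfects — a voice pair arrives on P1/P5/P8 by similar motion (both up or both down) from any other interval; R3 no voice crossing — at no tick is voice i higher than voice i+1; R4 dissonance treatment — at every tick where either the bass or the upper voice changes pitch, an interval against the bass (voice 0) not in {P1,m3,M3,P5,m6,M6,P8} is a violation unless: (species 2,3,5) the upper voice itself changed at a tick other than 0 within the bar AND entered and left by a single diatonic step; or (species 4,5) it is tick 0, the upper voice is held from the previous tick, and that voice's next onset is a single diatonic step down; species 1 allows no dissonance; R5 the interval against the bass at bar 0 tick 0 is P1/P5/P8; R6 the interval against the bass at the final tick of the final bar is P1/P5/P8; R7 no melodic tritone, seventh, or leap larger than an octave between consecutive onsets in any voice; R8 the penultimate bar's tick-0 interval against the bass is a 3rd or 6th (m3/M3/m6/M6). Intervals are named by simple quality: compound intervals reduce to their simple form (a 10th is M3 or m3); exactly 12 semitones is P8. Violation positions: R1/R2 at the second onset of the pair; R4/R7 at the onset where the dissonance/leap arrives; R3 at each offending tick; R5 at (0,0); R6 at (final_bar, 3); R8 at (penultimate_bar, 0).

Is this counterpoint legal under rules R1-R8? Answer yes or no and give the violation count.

No (3 violations)

bar 0: v0=D3 v1=D4 (P8)
bar 1: v0=C3 v1=A3 (M6)
bar 2: v0=D3 v1=D4 (P8)
bar 3: v0=C3 v1=A3 (M6)
bar 4: v0=C3 v1=A3 (M6)
bar 5: v0=D3 v1=D4 (P8)
  R2 @ bar2.0: C3/E3 M3 -> D3/D4 P8 similar
  R7 @ bar2.0: E3->D4 leap 10st
  R2 @ bar5.0: C3/A3 M6 -> D3/D4 P8 similar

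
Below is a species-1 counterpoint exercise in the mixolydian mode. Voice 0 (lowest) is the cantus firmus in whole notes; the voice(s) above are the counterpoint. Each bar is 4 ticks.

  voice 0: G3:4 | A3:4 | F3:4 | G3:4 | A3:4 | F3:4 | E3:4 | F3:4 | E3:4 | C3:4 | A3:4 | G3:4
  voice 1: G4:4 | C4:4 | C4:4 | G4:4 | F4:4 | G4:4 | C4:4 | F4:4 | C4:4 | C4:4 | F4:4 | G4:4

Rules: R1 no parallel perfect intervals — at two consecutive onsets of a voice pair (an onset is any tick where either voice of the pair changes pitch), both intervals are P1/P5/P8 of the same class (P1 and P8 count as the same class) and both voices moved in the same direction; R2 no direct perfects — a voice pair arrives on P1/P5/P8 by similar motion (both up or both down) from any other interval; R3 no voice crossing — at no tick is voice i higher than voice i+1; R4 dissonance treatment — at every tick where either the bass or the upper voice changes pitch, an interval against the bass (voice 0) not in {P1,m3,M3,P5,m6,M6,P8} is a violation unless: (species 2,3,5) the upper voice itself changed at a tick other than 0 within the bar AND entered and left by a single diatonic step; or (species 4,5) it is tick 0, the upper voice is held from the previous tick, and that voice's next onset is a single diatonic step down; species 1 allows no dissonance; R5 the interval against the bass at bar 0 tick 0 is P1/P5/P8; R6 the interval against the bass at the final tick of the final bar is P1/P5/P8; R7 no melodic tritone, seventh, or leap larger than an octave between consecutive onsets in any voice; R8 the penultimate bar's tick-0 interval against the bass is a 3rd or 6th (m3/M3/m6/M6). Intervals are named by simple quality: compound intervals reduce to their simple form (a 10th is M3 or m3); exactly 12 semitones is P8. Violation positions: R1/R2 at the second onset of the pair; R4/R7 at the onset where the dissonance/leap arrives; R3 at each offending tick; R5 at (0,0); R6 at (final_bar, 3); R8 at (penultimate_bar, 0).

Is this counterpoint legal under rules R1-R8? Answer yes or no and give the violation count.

No (3 violations)

bar 0: v0=G3 v1=G4 (P8)
bar 1: v0=A3 v1=C4 (m3)
bar 2: v0=F3 v1=C4 (P5)
bar 3: v0=G3 v1=G4 (P8)
bar 4: v0=A3 v1=F4 (m6)
bar 5: v0=F3 v1=G4 (M2)
bar 6: v0=E3 v1=C4 (m6)
bar 7: v0=F3 v1=F4 (P8)
bar 8: v0=E3 v1=C4 (m6)
bar 9: v0=C3 v1=C4 (P8)
bar 10: v0=A3 v1=F4 (m6)
bar 11: v0=G3 v1=G4 (P8)
  R2 @ bar3.0: F3/C4 P5 -> G3/G4 P8 similar
  R4 @ bar5.0: F3/G4 M2 untreated
  R2 @ bar7.0: E3/C4 m6 -> F3/F4 P8 similar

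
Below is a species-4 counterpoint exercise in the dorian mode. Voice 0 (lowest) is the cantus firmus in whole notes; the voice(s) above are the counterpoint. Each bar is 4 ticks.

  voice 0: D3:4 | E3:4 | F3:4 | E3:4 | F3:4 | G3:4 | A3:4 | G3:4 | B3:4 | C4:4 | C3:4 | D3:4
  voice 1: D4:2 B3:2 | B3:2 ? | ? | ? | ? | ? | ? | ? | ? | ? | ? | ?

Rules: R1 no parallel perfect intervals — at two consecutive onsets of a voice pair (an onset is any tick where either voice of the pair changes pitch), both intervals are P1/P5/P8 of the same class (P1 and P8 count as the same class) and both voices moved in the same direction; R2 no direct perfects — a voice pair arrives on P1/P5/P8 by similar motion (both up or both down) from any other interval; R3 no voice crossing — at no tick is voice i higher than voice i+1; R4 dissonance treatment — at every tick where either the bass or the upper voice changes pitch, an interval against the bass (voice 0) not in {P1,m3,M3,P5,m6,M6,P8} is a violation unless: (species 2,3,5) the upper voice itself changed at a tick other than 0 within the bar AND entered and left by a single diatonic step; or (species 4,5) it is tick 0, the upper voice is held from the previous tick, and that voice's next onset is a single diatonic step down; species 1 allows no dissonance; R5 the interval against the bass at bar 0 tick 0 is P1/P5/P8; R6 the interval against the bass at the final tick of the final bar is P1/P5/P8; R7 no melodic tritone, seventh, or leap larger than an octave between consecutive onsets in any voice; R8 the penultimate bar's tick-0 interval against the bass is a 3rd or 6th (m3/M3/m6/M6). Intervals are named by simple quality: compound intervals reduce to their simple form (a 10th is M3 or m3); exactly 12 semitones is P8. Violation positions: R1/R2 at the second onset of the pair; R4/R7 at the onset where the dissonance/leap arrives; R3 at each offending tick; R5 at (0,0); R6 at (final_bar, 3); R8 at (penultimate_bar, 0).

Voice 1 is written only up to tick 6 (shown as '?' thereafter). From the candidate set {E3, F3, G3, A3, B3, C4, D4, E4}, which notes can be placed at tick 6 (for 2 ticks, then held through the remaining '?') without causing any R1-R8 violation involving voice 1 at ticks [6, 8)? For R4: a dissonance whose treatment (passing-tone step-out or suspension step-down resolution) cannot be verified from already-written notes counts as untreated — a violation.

E3: legal
F3: violates R4,R7
G3: legal
A3: violates R4
B3: legal
C4: legal
D4: violates R4
E4: legal

{B3, C4, E3, E4, G3}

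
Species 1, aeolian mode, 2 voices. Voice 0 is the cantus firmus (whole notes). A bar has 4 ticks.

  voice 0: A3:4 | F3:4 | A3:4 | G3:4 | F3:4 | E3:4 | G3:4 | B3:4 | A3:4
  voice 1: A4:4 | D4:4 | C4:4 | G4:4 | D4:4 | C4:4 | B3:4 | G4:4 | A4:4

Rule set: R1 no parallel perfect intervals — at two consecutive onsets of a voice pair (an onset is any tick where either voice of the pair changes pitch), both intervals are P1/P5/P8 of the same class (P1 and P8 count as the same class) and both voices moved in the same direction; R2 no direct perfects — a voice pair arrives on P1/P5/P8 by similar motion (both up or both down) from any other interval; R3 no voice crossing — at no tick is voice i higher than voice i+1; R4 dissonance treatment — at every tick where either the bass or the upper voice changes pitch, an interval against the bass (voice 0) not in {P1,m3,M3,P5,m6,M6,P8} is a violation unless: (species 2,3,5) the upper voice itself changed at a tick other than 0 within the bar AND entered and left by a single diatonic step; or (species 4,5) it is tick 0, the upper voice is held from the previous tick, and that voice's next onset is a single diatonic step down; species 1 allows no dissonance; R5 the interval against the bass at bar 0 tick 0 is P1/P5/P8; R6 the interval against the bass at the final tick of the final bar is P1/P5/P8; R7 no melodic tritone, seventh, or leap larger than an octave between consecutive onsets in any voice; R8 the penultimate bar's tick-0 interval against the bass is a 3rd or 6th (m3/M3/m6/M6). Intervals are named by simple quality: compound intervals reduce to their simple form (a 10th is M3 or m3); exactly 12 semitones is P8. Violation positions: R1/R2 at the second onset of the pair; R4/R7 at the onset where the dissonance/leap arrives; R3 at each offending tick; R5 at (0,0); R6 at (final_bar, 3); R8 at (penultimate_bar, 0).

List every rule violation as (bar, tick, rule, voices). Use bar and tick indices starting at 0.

No violations across 9 bars (A3..A3 vs A4..A4).

bar 0: v0=A3 v1=A4 downbeat P8
bar 1: v0=F3 v1=D4 downbeat M6
bar 2: v0=A3 v1=C4 downbeat m3
bar 3: v0=G3 v1=G4 downbeat P8
bar 4: v0=F3 v1=D4 downbeat M6
bar 5: v0=E3 v1=C4 downbeat m6
bar 6: v0=G3 v1=B3 downbeat M3
bar 7: v0=B3 v1=G4 downbeat m6
bar 8: v0=A3 v1=A4 downbeat P8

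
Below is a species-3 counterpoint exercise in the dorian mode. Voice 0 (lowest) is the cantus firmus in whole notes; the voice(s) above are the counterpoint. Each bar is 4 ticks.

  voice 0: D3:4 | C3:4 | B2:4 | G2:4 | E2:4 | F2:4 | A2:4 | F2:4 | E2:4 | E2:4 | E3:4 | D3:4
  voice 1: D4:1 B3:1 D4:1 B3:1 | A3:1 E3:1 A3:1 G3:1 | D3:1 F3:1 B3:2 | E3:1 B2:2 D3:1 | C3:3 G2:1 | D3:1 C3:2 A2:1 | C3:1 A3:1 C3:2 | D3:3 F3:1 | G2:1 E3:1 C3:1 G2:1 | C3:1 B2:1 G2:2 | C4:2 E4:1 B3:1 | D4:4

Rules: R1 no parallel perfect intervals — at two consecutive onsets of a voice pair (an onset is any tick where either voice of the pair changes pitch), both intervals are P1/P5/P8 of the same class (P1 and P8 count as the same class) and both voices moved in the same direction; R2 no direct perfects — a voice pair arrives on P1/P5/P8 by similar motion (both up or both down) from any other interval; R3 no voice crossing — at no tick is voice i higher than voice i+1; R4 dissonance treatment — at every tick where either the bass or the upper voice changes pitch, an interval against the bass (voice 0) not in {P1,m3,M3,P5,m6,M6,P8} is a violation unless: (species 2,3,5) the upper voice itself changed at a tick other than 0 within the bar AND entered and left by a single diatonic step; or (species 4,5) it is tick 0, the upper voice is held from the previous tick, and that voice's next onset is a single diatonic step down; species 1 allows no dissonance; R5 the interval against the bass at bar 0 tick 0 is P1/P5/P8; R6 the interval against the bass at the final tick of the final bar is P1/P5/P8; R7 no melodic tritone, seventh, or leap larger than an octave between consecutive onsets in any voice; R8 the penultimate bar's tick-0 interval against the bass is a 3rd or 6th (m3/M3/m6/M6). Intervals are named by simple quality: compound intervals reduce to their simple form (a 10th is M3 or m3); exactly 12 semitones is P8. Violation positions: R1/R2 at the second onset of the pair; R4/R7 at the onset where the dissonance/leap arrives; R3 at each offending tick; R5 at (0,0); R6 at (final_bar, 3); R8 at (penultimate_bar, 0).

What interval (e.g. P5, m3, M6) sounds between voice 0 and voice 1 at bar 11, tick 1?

voice 0=D3 voice 1=D4 -> P8

P8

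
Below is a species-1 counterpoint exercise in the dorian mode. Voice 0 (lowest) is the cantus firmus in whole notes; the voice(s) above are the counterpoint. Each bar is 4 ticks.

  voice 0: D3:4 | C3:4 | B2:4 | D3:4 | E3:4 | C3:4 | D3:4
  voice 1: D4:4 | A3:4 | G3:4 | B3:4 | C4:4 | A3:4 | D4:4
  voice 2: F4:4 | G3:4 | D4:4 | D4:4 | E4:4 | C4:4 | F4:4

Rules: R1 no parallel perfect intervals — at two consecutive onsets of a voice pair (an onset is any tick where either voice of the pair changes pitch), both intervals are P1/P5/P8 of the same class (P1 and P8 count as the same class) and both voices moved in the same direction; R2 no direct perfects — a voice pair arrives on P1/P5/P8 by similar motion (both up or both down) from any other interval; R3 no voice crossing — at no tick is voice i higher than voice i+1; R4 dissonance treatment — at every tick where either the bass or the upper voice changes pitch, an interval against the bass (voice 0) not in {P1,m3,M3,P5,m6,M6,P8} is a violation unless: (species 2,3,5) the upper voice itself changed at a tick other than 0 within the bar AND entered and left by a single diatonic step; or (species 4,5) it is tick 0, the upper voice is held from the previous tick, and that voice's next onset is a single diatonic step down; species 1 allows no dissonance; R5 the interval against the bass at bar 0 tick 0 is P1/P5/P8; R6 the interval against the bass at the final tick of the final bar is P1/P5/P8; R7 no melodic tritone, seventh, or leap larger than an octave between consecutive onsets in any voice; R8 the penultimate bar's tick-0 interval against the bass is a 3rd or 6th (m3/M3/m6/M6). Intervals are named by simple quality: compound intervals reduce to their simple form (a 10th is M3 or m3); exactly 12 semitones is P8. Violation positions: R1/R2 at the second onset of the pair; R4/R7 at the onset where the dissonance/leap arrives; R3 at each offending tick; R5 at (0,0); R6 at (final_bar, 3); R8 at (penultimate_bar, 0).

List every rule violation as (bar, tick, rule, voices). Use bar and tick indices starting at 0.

bar 0: v0=D3 v1=D4 v2=F4 downbeat m3
bar 1: v0=C3 v1=A3 v2=G3 downbeat P5
bar 2: v0=B2 v1=G3 v2=D4 downbeat m3
bar 3: v0=D3 v1=B3 v2=D4 downbeat P8
bar 4: v0=E3 v1=C4 v2=E4 downbeat P8
bar 5: v0=C3 v1=A3 v2=C4 downbeat P8
bar 6: v0=D3 v1=D4 v2=F4 downbeat m3
  -> R5 @ bar 0 tick 0 v(0, 2): opens on m3
  -> R2 @ bar 1 tick 0 v(0, 2): D3/F4 m3 -> C3/G3 P5 similar
  -> R3 @ bar 1 tick 0 v(1, 2): A3 above G3
  -> R7 @ bar 1 tick 0 v(2,): F4->G3 leap 10st
  -> R3 @ bar 1 tick 1 v(1, 2): A3 above G3
  -> R3 @ bar 1 tick 2 v(1, 2): A3 above G3
  -> R3 @ bar 1 tick 3 v(1, 2): A3 above G3
  -> R1 @ bar 4 tick 0 v(0, 2): D3/D4 P8 -> E3/E4 P8 similar
  -> R1 @ bar 5 tick 0 v(0, 2): E3/E4 P8 -> C3/C4 P8 similar
  -> R8 @ bar 5 tick 0 v(0, 2): penult P8 not 3rd/6th
  -> R2 @ bar 6 tick 0 v(0, 1): C3/A3 M6 -> D3/D4 P8 similar
  -> R6 @ bar 6 tick 3 v(0, 2): closes on m3

(0, 0, R5, (0, 2))
(1, 0, R2, (0, 2))
(1, 0, R3, (1, 2))
(1, 0, R7, (2,))
(1, 1, R3, (1, 2))
(1, 2, R3, (1, 2))
(1, 3, R3, (1, 2))
(4, 0, R1, (0, 2))
(5, 0, R1, (0, 2))
(5, 0, R8, (0, 2))
(6, 0, R2, (0, 1))
(6, 3, R6, (0, 2))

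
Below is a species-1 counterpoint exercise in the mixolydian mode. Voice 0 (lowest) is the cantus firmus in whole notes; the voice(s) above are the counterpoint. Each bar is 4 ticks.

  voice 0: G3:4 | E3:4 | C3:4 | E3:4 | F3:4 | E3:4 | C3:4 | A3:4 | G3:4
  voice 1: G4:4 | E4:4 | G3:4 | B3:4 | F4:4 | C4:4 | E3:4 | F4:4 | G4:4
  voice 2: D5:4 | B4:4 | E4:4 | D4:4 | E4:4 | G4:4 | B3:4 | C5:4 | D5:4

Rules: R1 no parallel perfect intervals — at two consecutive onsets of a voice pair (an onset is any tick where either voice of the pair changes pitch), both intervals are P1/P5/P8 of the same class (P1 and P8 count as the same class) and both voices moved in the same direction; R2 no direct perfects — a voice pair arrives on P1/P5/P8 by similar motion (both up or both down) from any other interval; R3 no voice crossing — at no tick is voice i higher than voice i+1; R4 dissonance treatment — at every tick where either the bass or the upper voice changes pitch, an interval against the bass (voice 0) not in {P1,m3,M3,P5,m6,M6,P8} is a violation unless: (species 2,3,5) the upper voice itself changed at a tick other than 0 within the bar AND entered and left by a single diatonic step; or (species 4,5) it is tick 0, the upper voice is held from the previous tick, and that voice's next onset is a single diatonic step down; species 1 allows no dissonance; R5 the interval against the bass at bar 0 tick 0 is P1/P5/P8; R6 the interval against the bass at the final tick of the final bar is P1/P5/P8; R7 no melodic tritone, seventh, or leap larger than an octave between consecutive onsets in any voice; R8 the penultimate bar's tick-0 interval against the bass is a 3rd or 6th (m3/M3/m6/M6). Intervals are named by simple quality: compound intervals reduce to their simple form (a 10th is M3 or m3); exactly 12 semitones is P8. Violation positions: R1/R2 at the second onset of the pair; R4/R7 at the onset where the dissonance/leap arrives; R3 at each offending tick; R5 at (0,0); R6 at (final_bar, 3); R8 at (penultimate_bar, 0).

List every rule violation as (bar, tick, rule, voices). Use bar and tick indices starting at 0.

bar 0: v0=G3 v1=G4 v2=D5 downbeat P5
bar 1: v0=E3 v1=E4 v2=B4 downbeat P5
bar 2: v0=C3 v1=G3 v2=E4 downbeat M3
bar 3: v0=E3 v1=B3 v2=D4 downbeat m7
bar 4: v0=F3 v1=F4 v2=E4 downbeat M7
bar 5: v0=E3 v1=C4 v2=G4 downbeat m3
bar 6: v0=C3 v1=E3 v2=B3 downbeat M7
bar 7: v0=A3 v1=F4 v2=C5 downbeat m3
bar 8: v0=G3 v1=G4 v2=D5 downbeat P5
  -> R1 @ bar 1 tick 0 v(0, 1): G3/G4 P8 -> E3/E4 P8 similar
  -> R1 @ bar 1 tick 0 v(0, 2): G3/D5 P5 -> E3/B4 P5 similar
  -> R1 @ bar 1 tick 0 v(1, 2): G4/D5 P5 -> E4/B4 P5 similar
  -> R2 @ bar 2 tick 0 v(0, 1): E3/E4 P8 -> C3/G3 P5 similar
  -> R1 @ bar 3 tick 0 v(0, 1): C3/G3 P5 -> E3/B3 P5 similar
  -> R4 @ bar 3 tick 0 v(0, 2): E3/D4 m7 untreated
  -> R2 @ bar 4 tick 0 v(0, 1): E3/B3 P5 -> F3/F4 P8 similar
  -> R3 @ bar 4 tick 0 v(1, 2): F4 above E4
  -> R4 @ bar 4 tick 0 v(0, 2): F3/E4 M7 untreated
  -> R7 @ bar 4 tick 0 v(1,): B3->F4 leap 6st
  -> R3 @ bar 4 tick 1 v(1, 2): F4 above E4
  -> R3 @ bar 4 tick 2 v(1, 2): F4 above E4
  -> R3 @ bar 4 tick 3 v(1, 2): F4 above E4
  -> R1 @ bar 6 tick 0 v(1, 2): C4/G4 P5 -> E3/B3 P5 similar
  -> R4 @ bar 6 tick 0 v(0, 2): C3/B3 M7 untreated
  -> R1 @ bar 7 tick 0 v(1, 2): E3/B3 P5 -> F4/C5 P5 similar
  -> R7 @ bar 7 tick 0 v(1,): E3->F4 leap 13st
  -> R7 @ bar 7 tick 0 v(2,): B3->C5 leap 13st
  -> R1 @ bar 8 tick 0 v(1, 2): F4/C5 P5 -> G4/D5 P5 similar

(1, 0, R1, (0, 1))
(1, 0, R1, (0, 2))
(1, 0, R1, (1, 2))
(2, 0, R2, (0, 1))
(3, 0, R1, (0, 1))
(3, 0, R4, (0, 2))
(4, 0, R2, (0, 1))
(4, 0, R3, (1, 2))
(4, 0, R4, (0, 2))
(4, 0, R7, (1,))
(4, 1, R3, (1, 2))
(4, 2, R3, (1, 2))
(4, 3, R3, (1, 2))
(6, 0, R1, (1, 2))
(6, 0, R4, (0, 2))
(7, 0, R1, (1, 2))
(7, 0, R7, (1,))
(7, 0, R7, (2,))
(8, 0, R1, (1, 2))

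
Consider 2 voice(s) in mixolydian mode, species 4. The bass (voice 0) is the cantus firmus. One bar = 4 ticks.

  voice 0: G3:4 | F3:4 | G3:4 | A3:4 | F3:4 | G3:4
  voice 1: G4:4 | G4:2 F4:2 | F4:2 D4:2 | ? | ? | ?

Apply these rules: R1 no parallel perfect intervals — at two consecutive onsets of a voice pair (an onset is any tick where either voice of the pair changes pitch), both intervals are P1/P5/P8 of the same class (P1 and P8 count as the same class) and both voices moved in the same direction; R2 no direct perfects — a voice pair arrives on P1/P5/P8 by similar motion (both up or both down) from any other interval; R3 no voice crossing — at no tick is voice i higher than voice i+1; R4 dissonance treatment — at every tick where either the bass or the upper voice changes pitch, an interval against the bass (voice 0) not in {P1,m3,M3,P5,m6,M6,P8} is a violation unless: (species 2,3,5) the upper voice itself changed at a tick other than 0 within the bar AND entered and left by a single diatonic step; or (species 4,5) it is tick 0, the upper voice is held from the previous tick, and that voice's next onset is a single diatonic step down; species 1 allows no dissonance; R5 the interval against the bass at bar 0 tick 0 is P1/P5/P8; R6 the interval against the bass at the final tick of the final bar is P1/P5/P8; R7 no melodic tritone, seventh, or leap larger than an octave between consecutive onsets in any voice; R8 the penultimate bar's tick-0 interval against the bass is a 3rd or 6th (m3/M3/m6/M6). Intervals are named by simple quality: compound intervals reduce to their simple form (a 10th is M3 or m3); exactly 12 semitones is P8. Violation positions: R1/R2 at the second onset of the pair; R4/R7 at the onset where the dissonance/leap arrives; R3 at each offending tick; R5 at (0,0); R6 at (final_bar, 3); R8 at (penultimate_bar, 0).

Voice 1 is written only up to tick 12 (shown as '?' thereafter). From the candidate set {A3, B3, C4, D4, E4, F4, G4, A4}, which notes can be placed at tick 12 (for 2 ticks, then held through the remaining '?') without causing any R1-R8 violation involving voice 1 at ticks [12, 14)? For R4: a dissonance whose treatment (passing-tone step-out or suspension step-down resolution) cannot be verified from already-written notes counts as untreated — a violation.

A3: legal
B3: violates R4
C4: legal
D4: violates R4
E4: violates R1
F4: legal
G4: violates R4
A4: violates R2

{A3, C4, F4}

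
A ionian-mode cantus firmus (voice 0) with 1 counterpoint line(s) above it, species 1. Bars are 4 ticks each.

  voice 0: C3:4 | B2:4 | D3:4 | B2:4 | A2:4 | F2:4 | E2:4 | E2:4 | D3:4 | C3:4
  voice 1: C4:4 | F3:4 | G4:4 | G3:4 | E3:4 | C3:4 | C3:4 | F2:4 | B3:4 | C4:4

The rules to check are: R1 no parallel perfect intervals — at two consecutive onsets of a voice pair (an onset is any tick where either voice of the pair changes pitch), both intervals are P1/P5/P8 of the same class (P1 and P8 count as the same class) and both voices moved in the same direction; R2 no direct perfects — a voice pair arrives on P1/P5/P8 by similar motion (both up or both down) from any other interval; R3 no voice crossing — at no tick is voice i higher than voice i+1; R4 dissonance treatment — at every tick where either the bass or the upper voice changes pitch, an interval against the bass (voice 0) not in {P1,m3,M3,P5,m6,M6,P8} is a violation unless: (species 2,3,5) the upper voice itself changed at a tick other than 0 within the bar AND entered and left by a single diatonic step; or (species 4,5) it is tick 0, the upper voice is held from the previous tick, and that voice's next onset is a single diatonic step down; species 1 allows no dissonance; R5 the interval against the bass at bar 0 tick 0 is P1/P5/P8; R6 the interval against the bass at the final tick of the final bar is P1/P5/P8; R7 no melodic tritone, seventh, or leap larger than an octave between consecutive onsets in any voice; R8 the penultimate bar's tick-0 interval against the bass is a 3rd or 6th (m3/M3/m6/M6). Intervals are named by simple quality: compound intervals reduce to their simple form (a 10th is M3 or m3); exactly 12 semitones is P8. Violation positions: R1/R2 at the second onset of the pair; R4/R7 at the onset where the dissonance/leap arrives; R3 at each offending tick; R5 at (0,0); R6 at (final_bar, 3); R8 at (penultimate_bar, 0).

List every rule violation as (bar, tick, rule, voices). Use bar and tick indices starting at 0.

(1, 0, R4, (0, 1))
(2, 0, R4, (0, 1))
(2, 0, R7, (1,))
(4, 0, R2, (0, 1))
(5, 0, R1, (0, 1))
(7, 0, R4, (0, 1))
(8, 0, R7, (0,))
(8, 0, R7, (1,))

bar 0: v0=C3 v1=C4 downbeat P8
bar 1: v0=B2 v1=F3 downbeat TT
bar 2: v0=D3 v1=G4 downbeat P4
bar 3: v0=B2 v1=G3 downbeat m6
bar 4: v0=A2 v1=E3 downbeat P5
bar 5: v0=F2 v1=C3 downbeat P5
bar 6: v0=E2 v1=C3 downbeat m6
bar 7: v0=E2 v1=F2 downbeat m2
bar 8: v0=D3 v1=B3 downbeat M6
bar 9: v0=C3 v1=C4 downbeat P8
  -> R4 @ bar 1 tick 0 v(0, 1): B2/F3 TT untreated
  -> R4 @ bar 2 tick 0 v(0, 1): D3/G4 P4 untreated
  -> R7 @ bar 2 tick 0 v(1,): F3->G4 leap 14st
  -> R2 @ bar 4 tick 0 v(0, 1): B2/G3 m6 -> A2/E3 P5 similar
  -> R1 @ bar 5 tick 0 v(0, 1): A2/E3 P5 -> F2/C3 P5 similar
  -> R4 @ bar 7 tick 0 v(0, 1): E2/F2 m2 untreated
  -> R7 @ bar 8 tick 0 v(0,): E2->D3 leap 10st
  -> R7 @ bar 8 tick 0 v(1,): F2->B3 leap 18st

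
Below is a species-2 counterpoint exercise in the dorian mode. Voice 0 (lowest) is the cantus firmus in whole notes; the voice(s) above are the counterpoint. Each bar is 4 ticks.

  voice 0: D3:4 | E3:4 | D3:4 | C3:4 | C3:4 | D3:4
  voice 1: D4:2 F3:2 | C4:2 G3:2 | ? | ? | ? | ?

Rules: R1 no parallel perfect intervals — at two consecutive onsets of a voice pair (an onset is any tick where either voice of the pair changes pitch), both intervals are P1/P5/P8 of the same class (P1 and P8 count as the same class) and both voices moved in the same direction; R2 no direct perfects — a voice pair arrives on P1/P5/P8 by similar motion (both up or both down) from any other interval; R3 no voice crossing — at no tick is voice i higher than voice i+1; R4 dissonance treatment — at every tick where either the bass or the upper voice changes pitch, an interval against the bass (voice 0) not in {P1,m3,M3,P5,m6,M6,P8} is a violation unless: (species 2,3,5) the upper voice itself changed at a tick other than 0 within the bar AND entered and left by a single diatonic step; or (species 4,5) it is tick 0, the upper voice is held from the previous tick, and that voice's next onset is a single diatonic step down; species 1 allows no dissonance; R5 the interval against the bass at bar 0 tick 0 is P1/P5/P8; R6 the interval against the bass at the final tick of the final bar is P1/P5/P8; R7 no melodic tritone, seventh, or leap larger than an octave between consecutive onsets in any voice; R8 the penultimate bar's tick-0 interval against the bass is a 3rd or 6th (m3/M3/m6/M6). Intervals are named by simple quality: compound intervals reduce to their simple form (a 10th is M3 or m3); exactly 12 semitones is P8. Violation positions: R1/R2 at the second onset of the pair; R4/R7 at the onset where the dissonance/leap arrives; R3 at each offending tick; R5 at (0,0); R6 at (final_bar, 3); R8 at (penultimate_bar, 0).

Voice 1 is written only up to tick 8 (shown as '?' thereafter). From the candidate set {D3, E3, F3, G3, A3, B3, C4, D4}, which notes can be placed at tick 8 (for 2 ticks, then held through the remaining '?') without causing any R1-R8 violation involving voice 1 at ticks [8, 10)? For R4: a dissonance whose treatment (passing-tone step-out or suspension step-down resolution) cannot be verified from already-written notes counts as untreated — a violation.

{A3, B3, D4, F3}

D3: violates R2
E3: violates R4
F3: legal
G3: violates R4
A3: legal
B3: legal
C4: violates R4
D4: legal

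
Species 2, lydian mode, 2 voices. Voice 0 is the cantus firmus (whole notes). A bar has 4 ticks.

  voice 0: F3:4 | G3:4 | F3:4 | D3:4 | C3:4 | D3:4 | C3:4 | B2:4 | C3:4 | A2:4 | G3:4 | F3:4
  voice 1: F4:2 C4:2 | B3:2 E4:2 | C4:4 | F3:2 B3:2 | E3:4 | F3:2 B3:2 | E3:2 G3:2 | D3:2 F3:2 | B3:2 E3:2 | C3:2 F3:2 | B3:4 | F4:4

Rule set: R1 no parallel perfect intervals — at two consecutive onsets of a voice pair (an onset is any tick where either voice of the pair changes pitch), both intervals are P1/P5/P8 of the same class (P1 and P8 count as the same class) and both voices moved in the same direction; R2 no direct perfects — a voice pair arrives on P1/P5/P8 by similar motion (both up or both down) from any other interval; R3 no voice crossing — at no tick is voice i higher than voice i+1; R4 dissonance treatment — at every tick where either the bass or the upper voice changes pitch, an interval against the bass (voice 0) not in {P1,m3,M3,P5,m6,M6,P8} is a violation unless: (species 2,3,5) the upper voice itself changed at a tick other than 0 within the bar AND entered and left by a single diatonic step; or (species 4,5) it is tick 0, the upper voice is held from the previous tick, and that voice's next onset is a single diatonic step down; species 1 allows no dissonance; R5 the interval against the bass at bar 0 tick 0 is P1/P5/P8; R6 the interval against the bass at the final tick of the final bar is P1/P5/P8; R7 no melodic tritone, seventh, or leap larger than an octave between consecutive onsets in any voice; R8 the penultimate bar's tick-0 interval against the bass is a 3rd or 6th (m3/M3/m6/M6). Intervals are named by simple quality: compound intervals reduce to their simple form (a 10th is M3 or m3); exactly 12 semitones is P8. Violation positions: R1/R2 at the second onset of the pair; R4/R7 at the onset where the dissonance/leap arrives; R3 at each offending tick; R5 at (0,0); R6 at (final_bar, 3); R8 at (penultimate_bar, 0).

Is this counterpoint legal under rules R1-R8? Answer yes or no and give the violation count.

bar 0: v0=F3 v1=F4 (P8)
bar 1: v0=G3 v1=B3 (M3)
bar 2: v0=F3 v1=C4 (P5)
bar 3: v0=D3 v1=F3 (m3)
bar 4: v0=C3 v1=E3 (M3)
bar 5: v0=D3 v1=F3 (m3)
bar 6: v0=C3 v1=E3 (M3)
bar 7: v0=B2 v1=D3 (m3)
bar 8: v0=C3 v1=B3 (M7)
bar 9: v0=A2 v1=C3 (m3)
bar 10: v0=G3 v1=B3 (M3)
bar 11: v0=F3 v1=F4 (P8)
  R2 @ bar2.0: G3/E4 M6 -> F3/C4 P5 similar
  R7 @ bar3.2: F3->B3 leap 6st
  R7 @ bar5.2: F3->B3 leap 6st
  R4 @ bar7.2: B2/F3 TT untreated
  R4 @ bar8.0: C3/B3 M7 untreated
  R7 @ bar8.0: F3->B3 leap 6st
  R7 @ bar10.0: A2->G3 leap 10st
  R7 @ bar10.0: F3->B3 leap 6st
  R7 @ bar11.0: B3->F4 leap 6st

No (9 violations)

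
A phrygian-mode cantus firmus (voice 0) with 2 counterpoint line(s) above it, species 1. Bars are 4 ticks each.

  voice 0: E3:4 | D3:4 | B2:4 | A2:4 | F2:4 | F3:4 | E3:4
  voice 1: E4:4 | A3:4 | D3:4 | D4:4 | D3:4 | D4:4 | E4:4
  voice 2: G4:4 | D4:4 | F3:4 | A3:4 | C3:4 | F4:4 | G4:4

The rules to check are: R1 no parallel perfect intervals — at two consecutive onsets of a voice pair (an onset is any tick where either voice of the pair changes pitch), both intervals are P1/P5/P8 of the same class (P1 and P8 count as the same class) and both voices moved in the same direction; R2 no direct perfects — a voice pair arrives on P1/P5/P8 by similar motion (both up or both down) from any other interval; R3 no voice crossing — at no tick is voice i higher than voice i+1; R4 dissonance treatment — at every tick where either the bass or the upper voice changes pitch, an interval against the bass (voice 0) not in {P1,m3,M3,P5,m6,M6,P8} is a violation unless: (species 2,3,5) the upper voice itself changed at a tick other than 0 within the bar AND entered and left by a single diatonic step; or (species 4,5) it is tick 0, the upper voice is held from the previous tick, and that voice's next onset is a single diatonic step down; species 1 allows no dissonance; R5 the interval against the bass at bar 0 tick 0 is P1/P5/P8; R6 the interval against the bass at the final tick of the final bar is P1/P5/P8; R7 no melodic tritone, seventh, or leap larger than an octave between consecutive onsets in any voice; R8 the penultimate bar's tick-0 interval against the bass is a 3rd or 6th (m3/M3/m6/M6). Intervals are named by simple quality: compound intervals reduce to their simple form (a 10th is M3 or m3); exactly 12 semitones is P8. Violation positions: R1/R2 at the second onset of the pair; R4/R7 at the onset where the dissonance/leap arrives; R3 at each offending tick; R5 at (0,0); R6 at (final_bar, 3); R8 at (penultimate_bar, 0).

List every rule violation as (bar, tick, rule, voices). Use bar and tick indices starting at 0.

(0, 0, R5, (0, 2))
(1, 0, R2, (0, 1))
(1, 0, R2, (0, 2))
(2, 0, R4, (0, 2))
(3, 0, R3, (1, 2))
(3, 0, R4, (0, 1))
(3, 1, R3, (1, 2))
(3, 2, R3, (1, 2))
(3, 3, R3, (1, 2))
(4, 0, R2, (0, 2))
(4, 0, R3, (1, 2))
(4, 1, R3, (1, 2))
(4, 2, R3, (1, 2))
(4, 3, R3, (1, 2))
(5, 0, R2, (0, 2))
(5, 0, R7, (2,))
(5, 0, R8, (0, 2))
(6, 3, R6, (0, 2))

bar 0: v0=E3 v1=E4 v2=G4 downbeat m3
bar 1: v0=D3 v1=A3 v2=D4 downbeat P8
bar 2: v0=B2 v1=D3 v2=F3 downbeat TT
bar 3: v0=A2 v1=D4 v2=A3 downbeat P8
bar 4: v0=F2 v1=D3 v2=C3 downbeat P5
bar 5: v0=F3 v1=D4 v2=F4 downbeat P8
bar 6: v0=E3 v1=E4 v2=G4 downbeat m3
  -> R5 @ bar 0 tick 0 v(0, 2): opens on m3
  -> R2 @ bar 1 tick 0 v(0, 1): E3/E4 P8 -> D3/A3 P5 similar
  -> R2 @ bar 1 tick 0 v(0, 2): E3/G4 m3 -> D3/D4 P8 similar
  -> R4 @ bar 2 tick 0 v(0, 2): B2/F3 TT untreated
  -> R3 @ bar 3 tick 0 v(1, 2): D4 above A3
  -> R4 @ bar 3 tick 0 v(0, 1): A2/D4 P4 untreated
  -> R3 @ bar 3 tick 1 v(1, 2): D4 above A3
  -> R3 @ bar 3 tick 2 v(1, 2): D4 above A3
  -> R3 @ bar 3 tick 3 v(1, 2): D4 above A3
  -> R2 @ bar 4 tick 0 v(0, 2): A2/A3 P8 -> F2/C3 P5 similar
  -> R3 @ bar 4 tick 0 v(1, 2): D3 above C3
  -> R3 @ bar 4 tick 1 v(1, 2): D3 above C3
  -> R3 @ bar 4 tick 2 v(1, 2): D3 above C3
  -> R3 @ bar 4 tick 3 v(1, 2): D3 above C3
  -> R2 @ bar 5 tick 0 v(0, 2): F2/C3 P5 -> F3/F4 P8 similar
  -> R7 @ bar 5 tick 0 v(2,): C3->F4 leap 17st
  -> R8 @ bar 5 tick 0 v(0, 2): penult P8 not 3rd/6th
  -> R6 @ bar 6 tick 3 v(0, 2): closes on m3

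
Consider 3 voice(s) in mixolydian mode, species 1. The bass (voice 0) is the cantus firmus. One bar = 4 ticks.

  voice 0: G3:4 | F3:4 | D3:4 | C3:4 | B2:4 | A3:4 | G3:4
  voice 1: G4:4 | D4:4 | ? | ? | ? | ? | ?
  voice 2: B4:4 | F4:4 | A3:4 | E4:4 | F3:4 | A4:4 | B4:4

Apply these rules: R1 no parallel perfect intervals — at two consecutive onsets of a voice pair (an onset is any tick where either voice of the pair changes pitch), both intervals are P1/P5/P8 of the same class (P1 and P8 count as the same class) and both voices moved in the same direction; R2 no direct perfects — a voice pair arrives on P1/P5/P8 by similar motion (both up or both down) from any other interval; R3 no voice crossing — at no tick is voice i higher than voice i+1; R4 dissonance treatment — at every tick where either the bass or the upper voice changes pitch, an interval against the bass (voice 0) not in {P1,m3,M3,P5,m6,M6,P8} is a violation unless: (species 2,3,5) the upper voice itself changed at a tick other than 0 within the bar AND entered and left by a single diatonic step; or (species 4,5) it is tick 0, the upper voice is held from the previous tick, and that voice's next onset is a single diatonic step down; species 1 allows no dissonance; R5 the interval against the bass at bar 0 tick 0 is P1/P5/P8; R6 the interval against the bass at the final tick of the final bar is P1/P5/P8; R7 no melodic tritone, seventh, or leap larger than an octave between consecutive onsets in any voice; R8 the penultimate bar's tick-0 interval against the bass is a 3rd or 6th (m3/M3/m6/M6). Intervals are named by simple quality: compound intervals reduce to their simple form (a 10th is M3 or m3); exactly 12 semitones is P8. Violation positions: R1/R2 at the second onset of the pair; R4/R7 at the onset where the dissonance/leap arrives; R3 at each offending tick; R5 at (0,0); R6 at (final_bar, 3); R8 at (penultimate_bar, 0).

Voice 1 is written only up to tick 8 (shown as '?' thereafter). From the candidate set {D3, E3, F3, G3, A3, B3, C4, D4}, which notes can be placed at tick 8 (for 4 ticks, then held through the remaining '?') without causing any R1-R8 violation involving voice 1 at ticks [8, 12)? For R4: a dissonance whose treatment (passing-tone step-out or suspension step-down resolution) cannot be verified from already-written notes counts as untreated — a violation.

{F3}

D3: violates R2
E3: violates R4,R7
F3: legal
G3: violates R4
A3: violates R2
B3: violates R3
C4: violates R3,R4
D4: violates R3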